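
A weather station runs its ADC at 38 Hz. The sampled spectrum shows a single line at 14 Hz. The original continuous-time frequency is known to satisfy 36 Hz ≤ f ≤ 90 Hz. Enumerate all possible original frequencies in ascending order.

52 Hz, 62 Hz, 90 Hz

Frequencies that alias to 14 Hz are k·fs ± 14 Hz for integer k ≥ 0.
k=0: 14 Hz.
k=1: 24 Hz, 52 Hz.
k=2: 62 Hz, 90 Hz.
k=3: 100 Hz, 128 Hz.
Within [36 Hz, 90 Hz]: 52 Hz, 62 Hz, 90 Hz.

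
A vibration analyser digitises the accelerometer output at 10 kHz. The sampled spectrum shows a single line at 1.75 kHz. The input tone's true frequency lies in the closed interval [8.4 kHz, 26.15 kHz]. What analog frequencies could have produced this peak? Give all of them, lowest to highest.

11.75 kHz, 18.25 kHz, 21.75 kHz

Frequencies that alias to 1.75 kHz are k·fs ± 1.75 kHz for integer k ≥ 0.
k=0: 1.75 kHz.
k=1: 8.25 kHz, 11.75 kHz.
k=2: 18.25 kHz, 21.75 kHz.
k=3: 28.25 kHz, 31.75 kHz.
Within [8.4 kHz, 26.15 kHz]: 11.75 kHz, 18.25 kHz, 21.75 kHz.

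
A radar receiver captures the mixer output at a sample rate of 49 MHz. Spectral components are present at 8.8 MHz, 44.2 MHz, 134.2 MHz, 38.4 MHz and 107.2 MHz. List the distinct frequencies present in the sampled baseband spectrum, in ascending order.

fs/2 = 24.5 MHz.
8.8 MHz ≤ fs/2 = 24.5 MHz, passes unchanged.
44.2 MHz > fs/2 = 24.5 MHz, folds to fs − 44.2 MHz = 4.8 MHz.
134.2 MHz mod fs = 36.2 MHz.
36.2 MHz > fs/2 = 24.5 MHz, folds to fs − 36.2 MHz = 12.8 MHz.
38.4 MHz > fs/2 = 24.5 MHz, folds to fs − 38.4 MHz = 10.6 MHz.
107.2 MHz mod fs = 9.2 MHz.
9.2 MHz ≤ fs/2 = 24.5 MHz, appears at 9.2 MHz.
Distinct values: {4.8 MHz, 8.8 MHz, 9.2 MHz, 10.6 MHz, 12.8 MHz}.

4.8 MHz, 8.8 MHz, 9.2 MHz, 10.6 MHz, 12.8 MHz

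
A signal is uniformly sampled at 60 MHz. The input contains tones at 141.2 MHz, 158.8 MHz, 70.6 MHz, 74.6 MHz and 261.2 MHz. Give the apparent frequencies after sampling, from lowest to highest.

fs/2 = 30 MHz.
141.2 MHz mod fs = 21.2 MHz.
21.2 MHz ≤ fs/2 = 30 MHz, appears at 21.2 MHz.
158.8 MHz mod fs = 38.8 MHz.
38.8 MHz > fs/2 = 30 MHz, folds to fs − 38.8 MHz = 21.2 MHz.
70.6 MHz mod fs = 10.6 MHz.
10.6 MHz ≤ fs/2 = 30 MHz, appears at 10.6 MHz.
74.6 MHz mod fs = 14.6 MHz.
14.6 MHz ≤ fs/2 = 30 MHz, appears at 14.6 MHz.
261.2 MHz mod fs = 21.2 MHz.
21.2 MHz ≤ fs/2 = 30 MHz, appears at 21.2 MHz.
Distinct values: {10.6 MHz, 14.6 MHz, 21.2 MHz}.

10.6 MHz, 14.6 MHz, 21.2 MHz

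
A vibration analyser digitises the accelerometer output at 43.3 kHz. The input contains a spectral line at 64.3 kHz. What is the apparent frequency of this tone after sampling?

21 kHz

64.3 kHz mod fs = 21 kHz.
21 kHz ≤ fs/2 = 21.65 kHz, appears at 21 kHz.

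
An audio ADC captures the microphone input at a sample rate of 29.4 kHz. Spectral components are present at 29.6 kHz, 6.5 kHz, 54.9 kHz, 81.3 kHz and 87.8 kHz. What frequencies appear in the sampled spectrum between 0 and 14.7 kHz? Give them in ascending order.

0.2 kHz, 0.4 kHz, 3.9 kHz, 6.5 kHz, 6.9 kHz

fs/2 = 14.7 kHz.
29.6 kHz mod fs = 0.2 kHz.
0.2 kHz ≤ fs/2 = 14.7 kHz, appears at 0.2 kHz.
6.5 kHz ≤ fs/2 = 14.7 kHz, passes unchanged.
54.9 kHz mod fs = 25.5 kHz.
25.5 kHz > fs/2 = 14.7 kHz, folds to fs − 25.5 kHz = 3.9 kHz.
81.3 kHz mod fs = 22.5 kHz.
22.5 kHz > fs/2 = 14.7 kHz, folds to fs − 22.5 kHz = 6.9 kHz.
87.8 kHz mod fs = 29 kHz.
29 kHz > fs/2 = 14.7 kHz, folds to fs − 29 kHz = 0.4 kHz.
Distinct values: {0.2 kHz, 0.4 kHz, 3.9 kHz, 6.5 kHz, 6.9 kHz}.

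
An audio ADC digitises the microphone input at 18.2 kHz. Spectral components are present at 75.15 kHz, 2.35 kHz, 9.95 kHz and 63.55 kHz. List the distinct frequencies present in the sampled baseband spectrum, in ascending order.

fs/2 = 9.1 kHz.
75.15 kHz mod fs = 2.35 kHz.
2.35 kHz ≤ fs/2 = 9.1 kHz, appears at 2.35 kHz.
2.35 kHz ≤ fs/2 = 9.1 kHz, passes unchanged.
9.95 kHz > fs/2 = 9.1 kHz, folds to fs − 9.95 kHz = 8.25 kHz.
63.55 kHz mod fs = 8.95 kHz.
8.95 kHz ≤ fs/2 = 9.1 kHz, appears at 8.95 kHz.
Distinct values: {2.35 kHz, 8.25 kHz, 8.95 kHz}.

2.35 kHz, 8.25 kHz, 8.95 kHz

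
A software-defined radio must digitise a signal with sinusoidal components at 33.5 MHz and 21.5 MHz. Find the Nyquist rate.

67 MHz

Highest-frequency component: 33.5 MHz.
Nyquist rate = 2 × 33.5 MHz = 67 MHz.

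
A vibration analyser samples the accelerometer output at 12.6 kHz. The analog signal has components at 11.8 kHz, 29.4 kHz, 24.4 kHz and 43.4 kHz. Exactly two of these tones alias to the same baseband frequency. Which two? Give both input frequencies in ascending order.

fs/2 = 6.3 kHz.
11.8 kHz > fs/2 = 6.3 kHz, folds to fs − 11.8 kHz = 0.8 kHz.
29.4 kHz mod fs = 4.2 kHz.
4.2 kHz ≤ fs/2 = 6.3 kHz, appears at 4.2 kHz.
24.4 kHz mod fs = 11.8 kHz.
11.8 kHz > fs/2 = 6.3 kHz, folds to fs − 11.8 kHz = 0.8 kHz.
43.4 kHz mod fs = 5.6 kHz.
5.6 kHz ≤ fs/2 = 6.3 kHz, appears at 5.6 kHz.
11.8 kHz and 24.4 kHz both map to 0.8 kHz.

11.8 kHz, 24.4 kHz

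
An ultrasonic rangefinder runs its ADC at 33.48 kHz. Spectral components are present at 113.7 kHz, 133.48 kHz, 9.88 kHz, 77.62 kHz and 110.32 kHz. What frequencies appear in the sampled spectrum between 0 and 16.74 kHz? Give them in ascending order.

0.44 kHz, 9.88 kHz, 10.66 kHz, 13.26 kHz

fs/2 = 16.74 kHz.
113.7 kHz mod fs = 13.26 kHz.
13.26 kHz ≤ fs/2 = 16.74 kHz, appears at 13.26 kHz.
133.48 kHz mod fs = 33.04 kHz.
33.04 kHz > fs/2 = 16.74 kHz, folds to fs − 33.04 kHz = 0.44 kHz.
9.88 kHz ≤ fs/2 = 16.74 kHz, passes unchanged.
77.62 kHz mod fs = 10.66 kHz.
10.66 kHz ≤ fs/2 = 16.74 kHz, appears at 10.66 kHz.
110.32 kHz mod fs = 9.88 kHz.
9.88 kHz ≤ fs/2 = 16.74 kHz, appears at 9.88 kHz.
Distinct values: {0.44 kHz, 9.88 kHz, 10.66 kHz, 13.26 kHz}.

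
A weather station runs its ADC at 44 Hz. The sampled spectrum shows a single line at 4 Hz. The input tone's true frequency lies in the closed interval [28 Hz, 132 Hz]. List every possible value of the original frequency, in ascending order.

40 Hz, 48 Hz, 84 Hz, 92 Hz, 128 Hz

Frequencies that alias to 4 Hz are k·fs ± 4 Hz for integer k ≥ 0.
k=0: 4 Hz.
k=1: 40 Hz, 48 Hz.
k=2: 84 Hz, 92 Hz.
k=3: 128 Hz, 136 Hz.
k=4: 172 Hz, 180 Hz.
Within [28 Hz, 132 Hz]: 40 Hz, 48 Hz, 84 Hz, 92 Hz, 128 Hz.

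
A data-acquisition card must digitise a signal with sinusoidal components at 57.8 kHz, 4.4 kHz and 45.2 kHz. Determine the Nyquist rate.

115.6 kHz

Highest-frequency component: 57.8 kHz.
Nyquist rate = 2 × 57.8 kHz = 115.6 kHz.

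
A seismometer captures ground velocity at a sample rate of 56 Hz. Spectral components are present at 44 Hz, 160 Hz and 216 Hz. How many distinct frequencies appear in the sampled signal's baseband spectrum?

fs/2 = 28 Hz.
44 Hz > fs/2 = 28 Hz, folds to fs − 44 Hz = 12 Hz.
160 Hz mod fs = 48 Hz.
48 Hz > fs/2 = 28 Hz, folds to fs − 48 Hz = 8 Hz.
216 Hz mod fs = 48 Hz.
48 Hz > fs/2 = 28 Hz, folds to fs − 48 Hz = 8 Hz.
Distinct values: {8 Hz, 12 Hz} → 2.

2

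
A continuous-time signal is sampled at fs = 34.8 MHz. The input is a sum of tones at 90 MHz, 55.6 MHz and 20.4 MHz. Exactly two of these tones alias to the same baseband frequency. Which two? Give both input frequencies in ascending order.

20.4 MHz, 90 MHz

fs/2 = 17.4 MHz.
90 MHz mod fs = 20.4 MHz.
20.4 MHz > fs/2 = 17.4 MHz, folds to fs − 20.4 MHz = 14.4 MHz.
55.6 MHz mod fs = 20.8 MHz.
20.8 MHz > fs/2 = 17.4 MHz, folds to fs − 20.8 MHz = 14 MHz.
20.4 MHz > fs/2 = 17.4 MHz, folds to fs − 20.4 MHz = 14.4 MHz.
20.4 MHz and 90 MHz both map to 14.4 MHz.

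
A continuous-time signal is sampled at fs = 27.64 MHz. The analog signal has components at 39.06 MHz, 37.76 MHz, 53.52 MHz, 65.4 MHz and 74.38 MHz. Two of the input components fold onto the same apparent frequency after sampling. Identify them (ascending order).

37.76 MHz, 65.4 MHz

fs/2 = 13.82 MHz.
39.06 MHz mod fs = 11.42 MHz.
11.42 MHz ≤ fs/2 = 13.82 MHz, appears at 11.42 MHz.
37.76 MHz mod fs = 10.12 MHz.
10.12 MHz ≤ fs/2 = 13.82 MHz, appears at 10.12 MHz.
53.52 MHz mod fs = 25.88 MHz.
25.88 MHz > fs/2 = 13.82 MHz, folds to fs − 25.88 MHz = 1.76 MHz.
65.4 MHz mod fs = 10.12 MHz.
10.12 MHz ≤ fs/2 = 13.82 MHz, appears at 10.12 MHz.
74.38 MHz mod fs = 19.1 MHz.
19.1 MHz > fs/2 = 13.82 MHz, folds to fs − 19.1 MHz = 8.54 MHz.
37.76 MHz and 65.4 MHz both map to 10.12 MHz.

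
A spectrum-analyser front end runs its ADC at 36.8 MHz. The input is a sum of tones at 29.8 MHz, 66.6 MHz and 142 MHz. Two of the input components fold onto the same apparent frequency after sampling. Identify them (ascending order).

29.8 MHz, 66.6 MHz

fs/2 = 18.4 MHz.
29.8 MHz > fs/2 = 18.4 MHz, folds to fs − 29.8 MHz = 7 MHz.
66.6 MHz mod fs = 29.8 MHz.
29.8 MHz > fs/2 = 18.4 MHz, folds to fs − 29.8 MHz = 7 MHz.
142 MHz mod fs = 31.6 MHz.
31.6 MHz > fs/2 = 18.4 MHz, folds to fs − 31.6 MHz = 5.2 MHz.
29.8 MHz and 66.6 MHz both map to 7 MHz.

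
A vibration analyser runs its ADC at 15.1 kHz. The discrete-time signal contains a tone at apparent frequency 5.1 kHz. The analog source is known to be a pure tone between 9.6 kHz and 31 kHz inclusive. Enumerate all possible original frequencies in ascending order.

10 kHz, 20.2 kHz, 25.1 kHz

Frequencies that alias to 5.1 kHz are k·fs ± 5.1 kHz for integer k ≥ 0.
k=0: 5.1 kHz.
k=1: 10 kHz, 20.2 kHz.
k=2: 25.1 kHz, 35.3 kHz.
k=3: 40.2 kHz, 50.4 kHz.
Within [9.6 kHz, 31 kHz]: 10 kHz, 20.2 kHz, 25.1 kHz.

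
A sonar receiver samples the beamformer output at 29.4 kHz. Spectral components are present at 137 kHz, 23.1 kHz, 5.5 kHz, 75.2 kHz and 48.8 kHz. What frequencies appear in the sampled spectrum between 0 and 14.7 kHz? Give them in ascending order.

5.5 kHz, 6.3 kHz, 10 kHz, 13 kHz

fs/2 = 14.7 kHz.
137 kHz mod fs = 19.4 kHz.
19.4 kHz > fs/2 = 14.7 kHz, folds to fs − 19.4 kHz = 10 kHz.
23.1 kHz > fs/2 = 14.7 kHz, folds to fs − 23.1 kHz = 6.3 kHz.
5.5 kHz ≤ fs/2 = 14.7 kHz, passes unchanged.
75.2 kHz mod fs = 16.4 kHz.
16.4 kHz > fs/2 = 14.7 kHz, folds to fs − 16.4 kHz = 13 kHz.
48.8 kHz mod fs = 19.4 kHz.
19.4 kHz > fs/2 = 14.7 kHz, folds to fs − 19.4 kHz = 10 kHz.
Distinct values: {5.5 kHz, 6.3 kHz, 10 kHz, 13 kHz}.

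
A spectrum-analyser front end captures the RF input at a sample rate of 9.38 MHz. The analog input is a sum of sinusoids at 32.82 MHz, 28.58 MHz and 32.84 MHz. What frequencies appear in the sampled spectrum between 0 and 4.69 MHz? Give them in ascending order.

fs/2 = 4.69 MHz.
32.82 MHz mod fs = 4.68 MHz.
4.68 MHz ≤ fs/2 = 4.69 MHz, appears at 4.68 MHz.
28.58 MHz mod fs = 0.44 MHz.
0.44 MHz ≤ fs/2 = 4.69 MHz, appears at 0.44 MHz.
32.84 MHz mod fs = 4.7 MHz.
4.7 MHz > fs/2 = 4.69 MHz, folds to fs − 4.7 MHz = 4.68 MHz.
Distinct values: {0.44 MHz, 4.68 MHz}.

0.44 MHz, 4.68 MHz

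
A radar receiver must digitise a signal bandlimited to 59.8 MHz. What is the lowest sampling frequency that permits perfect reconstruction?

Nyquist rate = 2 × 59.8 MHz = 119.6 MHz.

119.6 MHz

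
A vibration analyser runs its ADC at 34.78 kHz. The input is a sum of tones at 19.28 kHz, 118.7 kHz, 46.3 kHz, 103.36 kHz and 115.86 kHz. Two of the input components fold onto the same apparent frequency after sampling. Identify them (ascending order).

46.3 kHz, 115.86 kHz

fs/2 = 17.39 kHz.
19.28 kHz > fs/2 = 17.39 kHz, folds to fs − 19.28 kHz = 15.5 kHz.
118.7 kHz mod fs = 14.36 kHz.
14.36 kHz ≤ fs/2 = 17.39 kHz, appears at 14.36 kHz.
46.3 kHz mod fs = 11.52 kHz.
11.52 kHz ≤ fs/2 = 17.39 kHz, appears at 11.52 kHz.
103.36 kHz mod fs = 33.8 kHz.
33.8 kHz > fs/2 = 17.39 kHz, folds to fs − 33.8 kHz = 0.98 kHz.
115.86 kHz mod fs = 11.52 kHz.
11.52 kHz ≤ fs/2 = 17.39 kHz, appears at 11.52 kHz.
46.3 kHz and 115.86 kHz both map to 11.52 kHz.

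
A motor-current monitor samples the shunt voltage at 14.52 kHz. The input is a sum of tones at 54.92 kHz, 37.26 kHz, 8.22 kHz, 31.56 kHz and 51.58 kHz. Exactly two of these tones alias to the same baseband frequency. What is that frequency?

fs/2 = 7.26 kHz.
54.92 kHz mod fs = 11.36 kHz.
11.36 kHz > fs/2 = 7.26 kHz, folds to fs − 11.36 kHz = 3.16 kHz.
37.26 kHz mod fs = 8.22 kHz.
8.22 kHz > fs/2 = 7.26 kHz, folds to fs − 8.22 kHz = 6.3 kHz.
8.22 kHz > fs/2 = 7.26 kHz, folds to fs − 8.22 kHz = 6.3 kHz.
31.56 kHz mod fs = 2.52 kHz.
2.52 kHz ≤ fs/2 = 7.26 kHz, appears at 2.52 kHz.
51.58 kHz mod fs = 8.02 kHz.
8.02 kHz > fs/2 = 7.26 kHz, folds to fs − 8.02 kHz = 6.5 kHz.
8.22 kHz and 37.26 kHz both map to 6.3 kHz.

6.3 kHz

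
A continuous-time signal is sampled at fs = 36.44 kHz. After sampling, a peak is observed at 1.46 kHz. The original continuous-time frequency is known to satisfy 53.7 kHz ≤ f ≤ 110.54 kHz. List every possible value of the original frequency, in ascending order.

71.42 kHz, 74.34 kHz, 107.86 kHz

Frequencies that alias to 1.46 kHz are k·fs ± 1.46 kHz for integer k ≥ 0.
k=0: 1.46 kHz.
k=1: 34.98 kHz, 37.9 kHz.
k=2: 71.42 kHz, 74.34 kHz.
k=3: 107.86 kHz, 110.78 kHz.
k=4: 144.3 kHz, 147.22 kHz.
Within [53.7 kHz, 110.54 kHz]: 71.42 kHz, 74.34 kHz, 107.86 kHz.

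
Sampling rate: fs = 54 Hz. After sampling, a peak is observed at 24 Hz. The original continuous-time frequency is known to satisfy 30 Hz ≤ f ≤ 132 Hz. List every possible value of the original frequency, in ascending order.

Frequencies that alias to 24 Hz are k·fs ± 24 Hz for integer k ≥ 0.
k=0: 24 Hz.
k=1: 30 Hz, 78 Hz.
k=2: 84 Hz, 132 Hz.
k=3: 138 Hz, 186 Hz.
Within [30 Hz, 132 Hz]: 30 Hz, 78 Hz, 84 Hz, 132 Hz.

30 Hz, 78 Hz, 84 Hz, 132 Hz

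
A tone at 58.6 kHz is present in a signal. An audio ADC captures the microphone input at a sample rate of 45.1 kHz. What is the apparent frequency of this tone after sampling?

58.6 kHz mod fs = 13.5 kHz.
13.5 kHz ≤ fs/2 = 22.55 kHz, appears at 13.5 kHz.

13.5 kHz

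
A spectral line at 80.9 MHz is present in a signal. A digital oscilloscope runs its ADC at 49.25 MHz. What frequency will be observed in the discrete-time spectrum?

80.9 MHz mod fs = 31.65 MHz.
31.65 MHz > fs/2 = 24.625 MHz, folds to fs − 31.65 MHz = 17.6 MHz.

17.6 MHz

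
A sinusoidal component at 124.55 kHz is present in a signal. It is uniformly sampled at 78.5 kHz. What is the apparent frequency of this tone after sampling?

32.45 kHz

124.55 kHz mod fs = 46.05 kHz.
46.05 kHz > fs/2 = 39.25 kHz, folds to fs − 46.05 kHz = 32.45 kHz.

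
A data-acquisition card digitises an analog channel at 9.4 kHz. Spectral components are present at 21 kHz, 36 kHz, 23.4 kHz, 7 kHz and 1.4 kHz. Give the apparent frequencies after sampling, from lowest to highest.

1.4 kHz, 1.6 kHz, 2.2 kHz, 2.4 kHz, 4.6 kHz

fs/2 = 4.7 kHz.
21 kHz mod fs = 2.2 kHz.
2.2 kHz ≤ fs/2 = 4.7 kHz, appears at 2.2 kHz.
36 kHz mod fs = 7.8 kHz.
7.8 kHz > fs/2 = 4.7 kHz, folds to fs − 7.8 kHz = 1.6 kHz.
23.4 kHz mod fs = 4.6 kHz.
4.6 kHz ≤ fs/2 = 4.7 kHz, appears at 4.6 kHz.
7 kHz > fs/2 = 4.7 kHz, folds to fs − 7 kHz = 2.4 kHz.
1.4 kHz ≤ fs/2 = 4.7 kHz, passes unchanged.
Distinct values: {1.4 kHz, 1.6 kHz, 2.2 kHz, 2.4 kHz, 4.6 kHz}.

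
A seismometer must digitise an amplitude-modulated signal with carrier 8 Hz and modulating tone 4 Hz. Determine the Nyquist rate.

AM sidebands sit at fc ± fm = 4 Hz and 12 Hz.
Highest-frequency component: 12 Hz.
Nyquist rate = 2 × 12 Hz = 24 Hz.

24 Hz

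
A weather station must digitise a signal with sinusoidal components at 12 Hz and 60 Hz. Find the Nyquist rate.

120 Hz

Highest-frequency component: 60 Hz.
Nyquist rate = 2 × 60 Hz = 120 Hz.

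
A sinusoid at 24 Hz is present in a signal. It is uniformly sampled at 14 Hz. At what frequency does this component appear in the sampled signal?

4 Hz

24 Hz mod fs = 10 Hz.
10 Hz > fs/2 = 7 Hz, folds to fs − 10 Hz = 4 Hz.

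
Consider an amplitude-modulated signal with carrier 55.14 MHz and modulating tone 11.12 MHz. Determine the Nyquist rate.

132.52 MHz

AM sidebands sit at fc ± fm = 44.02 MHz and 66.26 MHz.
Highest-frequency component: 66.26 MHz.
Nyquist rate = 2 × 66.26 MHz = 132.52 MHz.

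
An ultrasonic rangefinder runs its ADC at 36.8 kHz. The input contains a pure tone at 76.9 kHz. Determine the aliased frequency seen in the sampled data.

76.9 kHz mod fs = 3.3 kHz.
3.3 kHz ≤ fs/2 = 18.4 kHz, appears at 3.3 kHz.

3.3 kHz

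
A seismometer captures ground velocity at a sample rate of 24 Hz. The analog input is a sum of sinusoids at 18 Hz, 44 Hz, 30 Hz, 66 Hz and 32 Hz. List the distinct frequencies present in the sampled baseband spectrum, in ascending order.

fs/2 = 12 Hz.
18 Hz > fs/2 = 12 Hz, folds to fs − 18 Hz = 6 Hz.
44 Hz mod fs = 20 Hz.
20 Hz > fs/2 = 12 Hz, folds to fs − 20 Hz = 4 Hz.
30 Hz mod fs = 6 Hz.
6 Hz ≤ fs/2 = 12 Hz, appears at 6 Hz.
66 Hz mod fs = 18 Hz.
18 Hz > fs/2 = 12 Hz, folds to fs − 18 Hz = 6 Hz.
32 Hz mod fs = 8 Hz.
8 Hz ≤ fs/2 = 12 Hz, appears at 8 Hz.
Distinct values: {4 Hz, 6 Hz, 8 Hz}.

4 Hz, 6 Hz, 8 Hz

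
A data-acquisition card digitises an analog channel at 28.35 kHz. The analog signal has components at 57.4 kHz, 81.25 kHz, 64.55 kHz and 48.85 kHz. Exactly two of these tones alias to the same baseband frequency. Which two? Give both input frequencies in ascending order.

fs/2 = 14.175 kHz.
57.4 kHz mod fs = 0.7 kHz.
0.7 kHz ≤ fs/2 = 14.175 kHz, appears at 0.7 kHz.
81.25 kHz mod fs = 24.55 kHz.
24.55 kHz > fs/2 = 14.175 kHz, folds to fs − 24.55 kHz = 3.8 kHz.
64.55 kHz mod fs = 7.85 kHz.
7.85 kHz ≤ fs/2 = 14.175 kHz, appears at 7.85 kHz.
48.85 kHz mod fs = 20.5 kHz.
20.5 kHz > fs/2 = 14.175 kHz, folds to fs − 20.5 kHz = 7.85 kHz.
48.85 kHz and 64.55 kHz both map to 7.85 kHz.

48.85 kHz, 64.55 kHz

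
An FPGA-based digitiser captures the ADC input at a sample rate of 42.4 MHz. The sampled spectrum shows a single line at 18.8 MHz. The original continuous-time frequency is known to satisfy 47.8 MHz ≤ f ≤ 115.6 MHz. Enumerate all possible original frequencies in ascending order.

Frequencies that alias to 18.8 MHz are k·fs ± 18.8 MHz for integer k ≥ 0.
k=0: 18.8 MHz.
k=1: 23.6 MHz, 61.2 MHz.
k=2: 66 MHz, 103.6 MHz.
k=3: 108.4 MHz, 146 MHz.
k=4: 150.8 MHz, 188.4 MHz.
Within [47.8 MHz, 115.6 MHz]: 61.2 MHz, 66 MHz, 103.6 MHz, 108.4 MHz.

61.2 MHz, 66 MHz, 103.6 MHz, 108.4 MHz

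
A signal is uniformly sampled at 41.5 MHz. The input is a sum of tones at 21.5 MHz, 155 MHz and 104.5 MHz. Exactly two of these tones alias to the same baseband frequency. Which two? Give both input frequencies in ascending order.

21.5 MHz, 104.5 MHz

fs/2 = 20.75 MHz.
21.5 MHz > fs/2 = 20.75 MHz, folds to fs − 21.5 MHz = 20 MHz.
155 MHz mod fs = 30.5 MHz.
30.5 MHz > fs/2 = 20.75 MHz, folds to fs − 30.5 MHz = 11 MHz.
104.5 MHz mod fs = 21.5 MHz.
21.5 MHz > fs/2 = 20.75 MHz, folds to fs − 21.5 MHz = 20 MHz.
21.5 MHz and 104.5 MHz both map to 20 MHz.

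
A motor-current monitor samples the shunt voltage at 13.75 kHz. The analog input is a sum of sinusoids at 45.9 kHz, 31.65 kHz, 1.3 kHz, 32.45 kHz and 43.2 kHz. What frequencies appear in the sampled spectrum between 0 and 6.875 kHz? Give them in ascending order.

fs/2 = 6.875 kHz.
45.9 kHz mod fs = 4.65 kHz.
4.65 kHz ≤ fs/2 = 6.875 kHz, appears at 4.65 kHz.
31.65 kHz mod fs = 4.15 kHz.
4.15 kHz ≤ fs/2 = 6.875 kHz, appears at 4.15 kHz.
1.3 kHz ≤ fs/2 = 6.875 kHz, passes unchanged.
32.45 kHz mod fs = 4.95 kHz.
4.95 kHz ≤ fs/2 = 6.875 kHz, appears at 4.95 kHz.
43.2 kHz mod fs = 1.95 kHz.
1.95 kHz ≤ fs/2 = 6.875 kHz, appears at 1.95 kHz.
Distinct values: {1.3 kHz, 1.95 kHz, 4.15 kHz, 4.65 kHz, 4.95 kHz}.

1.3 kHz, 1.95 kHz, 4.15 kHz, 4.65 kHz, 4.95 kHz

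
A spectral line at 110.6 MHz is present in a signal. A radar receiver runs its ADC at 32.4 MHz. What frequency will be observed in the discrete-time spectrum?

13.4 MHz

110.6 MHz mod fs = 13.4 MHz.
13.4 MHz ≤ fs/2 = 16.2 MHz, appears at 13.4 MHz.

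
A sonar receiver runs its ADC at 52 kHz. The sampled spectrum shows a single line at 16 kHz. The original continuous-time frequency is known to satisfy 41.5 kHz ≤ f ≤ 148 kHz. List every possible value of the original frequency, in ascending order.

68 kHz, 88 kHz, 120 kHz, 140 kHz

Frequencies that alias to 16 kHz are k·fs ± 16 kHz for integer k ≥ 0.
k=0: 16 kHz.
k=1: 36 kHz, 68 kHz.
k=2: 88 kHz, 120 kHz.
k=3: 140 kHz, 172 kHz.
k=4: 192 kHz, 224 kHz.
Within [41.5 kHz, 148 kHz]: 68 kHz, 88 kHz, 120 kHz, 140 kHz.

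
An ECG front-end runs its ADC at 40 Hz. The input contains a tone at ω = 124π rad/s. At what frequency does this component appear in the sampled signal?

18 Hz

ω = 124π rad/s → f = ω/(2π) = 62 Hz.
62 Hz mod fs = 22 Hz.
22 Hz > fs/2 = 20 Hz, folds to fs − 22 Hz = 18 Hz.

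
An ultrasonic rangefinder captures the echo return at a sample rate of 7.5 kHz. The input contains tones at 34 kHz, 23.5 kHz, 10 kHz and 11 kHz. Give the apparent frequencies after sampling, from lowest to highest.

fs/2 = 3.75 kHz.
34 kHz mod fs = 4 kHz.
4 kHz > fs/2 = 3.75 kHz, folds to fs − 4 kHz = 3.5 kHz.
23.5 kHz mod fs = 1 kHz.
1 kHz ≤ fs/2 = 3.75 kHz, appears at 1 kHz.
10 kHz mod fs = 2.5 kHz.
2.5 kHz ≤ fs/2 = 3.75 kHz, appears at 2.5 kHz.
11 kHz mod fs = 3.5 kHz.
3.5 kHz ≤ fs/2 = 3.75 kHz, appears at 3.5 kHz.
Distinct values: {1 kHz, 2.5 kHz, 3.5 kHz}.

1 kHz, 2.5 kHz, 3.5 kHz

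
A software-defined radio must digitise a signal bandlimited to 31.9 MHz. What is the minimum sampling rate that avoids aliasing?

Nyquist rate = 2 × 31.9 MHz = 63.8 MHz.

63.8 MHz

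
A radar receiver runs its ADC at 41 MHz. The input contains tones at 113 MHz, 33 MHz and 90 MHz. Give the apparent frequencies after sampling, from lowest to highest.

fs/2 = 20.5 MHz.
113 MHz mod fs = 31 MHz.
31 MHz > fs/2 = 20.5 MHz, folds to fs − 31 MHz = 10 MHz.
33 MHz > fs/2 = 20.5 MHz, folds to fs − 33 MHz = 8 MHz.
90 MHz mod fs = 8 MHz.
8 MHz ≤ fs/2 = 20.5 MHz, appears at 8 MHz.
Distinct values: {8 MHz, 10 MHz}.

8 MHz, 10 MHz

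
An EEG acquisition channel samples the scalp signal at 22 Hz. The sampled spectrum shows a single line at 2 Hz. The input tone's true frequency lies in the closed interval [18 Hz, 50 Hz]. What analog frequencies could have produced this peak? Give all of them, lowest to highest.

Frequencies that alias to 2 Hz are k·fs ± 2 Hz for integer k ≥ 0.
k=0: 2 Hz.
k=1: 20 Hz, 24 Hz.
k=2: 42 Hz, 46 Hz.
k=3: 64 Hz, 68 Hz.
Within [18 Hz, 50 Hz]: 20 Hz, 24 Hz, 42 Hz, 46 Hz.

20 Hz, 24 Hz, 42 Hz, 46 Hz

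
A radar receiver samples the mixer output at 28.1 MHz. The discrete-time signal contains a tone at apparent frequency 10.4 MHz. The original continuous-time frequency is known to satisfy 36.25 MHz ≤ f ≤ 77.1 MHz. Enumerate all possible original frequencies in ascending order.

Frequencies that alias to 10.4 MHz are k·fs ± 10.4 MHz for integer k ≥ 0.
k=0: 10.4 MHz.
k=1: 17.7 MHz, 38.5 MHz.
k=2: 45.8 MHz, 66.6 MHz.
k=3: 73.9 MHz, 94.7 MHz.
k=4: 102 MHz, 122.8 MHz.
Within [36.25 MHz, 77.1 MHz]: 38.5 MHz, 45.8 MHz, 66.6 MHz, 73.9 MHz.

38.5 MHz, 45.8 MHz, 66.6 MHz, 73.9 MHz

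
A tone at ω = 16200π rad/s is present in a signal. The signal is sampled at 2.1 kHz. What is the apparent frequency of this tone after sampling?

0.3 kHz

ω = 16200π rad/s → f = ω/(2π) = 8100 Hz = 8.1 kHz.
8.1 kHz mod fs = 1.8 kHz.
1.8 kHz > fs/2 = 1.05 kHz, folds to fs − 1.8 kHz = 0.3 kHz.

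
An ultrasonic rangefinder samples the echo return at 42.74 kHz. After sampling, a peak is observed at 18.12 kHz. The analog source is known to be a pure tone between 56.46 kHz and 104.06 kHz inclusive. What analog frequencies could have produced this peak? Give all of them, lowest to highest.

Frequencies that alias to 18.12 kHz are k·fs ± 18.12 kHz for integer k ≥ 0.
k=0: 18.12 kHz.
k=1: 24.62 kHz, 60.86 kHz.
k=2: 67.36 kHz, 103.6 kHz.
k=3: 110.1 kHz, 146.34 kHz.
Within [56.46 kHz, 104.06 kHz]: 60.86 kHz, 67.36 kHz, 103.6 kHz.

60.86 kHz, 67.36 kHz, 103.6 kHz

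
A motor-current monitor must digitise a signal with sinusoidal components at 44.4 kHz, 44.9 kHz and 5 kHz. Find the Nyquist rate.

Highest-frequency component: 44.9 kHz.
Nyquist rate = 2 × 44.9 kHz = 89.8 kHz.

89.8 kHz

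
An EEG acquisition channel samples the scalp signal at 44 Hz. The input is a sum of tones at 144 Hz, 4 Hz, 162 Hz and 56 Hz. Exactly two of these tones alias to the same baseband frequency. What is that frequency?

12 Hz

fs/2 = 22 Hz.
144 Hz mod fs = 12 Hz.
12 Hz ≤ fs/2 = 22 Hz, appears at 12 Hz.
4 Hz ≤ fs/2 = 22 Hz, passes unchanged.
162 Hz mod fs = 30 Hz.
30 Hz > fs/2 = 22 Hz, folds to fs − 30 Hz = 14 Hz.
56 Hz mod fs = 12 Hz.
12 Hz ≤ fs/2 = 22 Hz, appears at 12 Hz.
56 Hz and 144 Hz both map to 12 Hz.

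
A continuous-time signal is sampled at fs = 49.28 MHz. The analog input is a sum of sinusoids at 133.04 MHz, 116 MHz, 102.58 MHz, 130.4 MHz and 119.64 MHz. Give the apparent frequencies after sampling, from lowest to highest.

4.02 MHz, 14.8 MHz, 17.44 MHz, 21.08 MHz

fs/2 = 24.64 MHz.
133.04 MHz mod fs = 34.48 MHz.
34.48 MHz > fs/2 = 24.64 MHz, folds to fs − 34.48 MHz = 14.8 MHz.
116 MHz mod fs = 17.44 MHz.
17.44 MHz ≤ fs/2 = 24.64 MHz, appears at 17.44 MHz.
102.58 MHz mod fs = 4.02 MHz.
4.02 MHz ≤ fs/2 = 24.64 MHz, appears at 4.02 MHz.
130.4 MHz mod fs = 31.84 MHz.
31.84 MHz > fs/2 = 24.64 MHz, folds to fs − 31.84 MHz = 17.44 MHz.
119.64 MHz mod fs = 21.08 MHz.
21.08 MHz ≤ fs/2 = 24.64 MHz, appears at 21.08 MHz.
Distinct values: {4.02 MHz, 14.8 MHz, 17.44 MHz, 21.08 MHz}.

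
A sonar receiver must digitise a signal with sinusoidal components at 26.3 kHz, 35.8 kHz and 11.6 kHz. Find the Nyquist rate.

71.6 kHz

Highest-frequency component: 35.8 kHz.
Nyquist rate = 2 × 35.8 kHz = 71.6 kHz.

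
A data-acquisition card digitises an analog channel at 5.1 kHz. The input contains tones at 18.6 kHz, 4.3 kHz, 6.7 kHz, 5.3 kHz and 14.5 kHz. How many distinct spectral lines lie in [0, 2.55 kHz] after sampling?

4

fs/2 = 2.55 kHz.
18.6 kHz mod fs = 3.3 kHz.
3.3 kHz > fs/2 = 2.55 kHz, folds to fs − 3.3 kHz = 1.8 kHz.
4.3 kHz > fs/2 = 2.55 kHz, folds to fs − 4.3 kHz = 0.8 kHz.
6.7 kHz mod fs = 1.6 kHz.
1.6 kHz ≤ fs/2 = 2.55 kHz, appears at 1.6 kHz.
5.3 kHz mod fs = 0.2 kHz.
0.2 kHz ≤ fs/2 = 2.55 kHz, appears at 0.2 kHz.
14.5 kHz mod fs = 4.3 kHz.
4.3 kHz > fs/2 = 2.55 kHz, folds to fs − 4.3 kHz = 0.8 kHz.
Distinct values: {0.2 kHz, 0.8 kHz, 1.6 kHz, 1.8 kHz} → 4.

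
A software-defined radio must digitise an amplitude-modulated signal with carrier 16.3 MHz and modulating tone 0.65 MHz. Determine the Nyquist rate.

33.9 MHz

AM sidebands sit at fc ± fm = 15.65 MHz and 16.95 MHz.
Highest-frequency component: 16.95 MHz.
Nyquist rate = 2 × 16.95 MHz = 33.9 MHz.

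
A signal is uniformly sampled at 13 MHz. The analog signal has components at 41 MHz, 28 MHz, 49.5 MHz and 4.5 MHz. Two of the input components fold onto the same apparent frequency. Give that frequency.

fs/2 = 6.5 MHz.
41 MHz mod fs = 2 MHz.
2 MHz ≤ fs/2 = 6.5 MHz, appears at 2 MHz.
28 MHz mod fs = 2 MHz.
2 MHz ≤ fs/2 = 6.5 MHz, appears at 2 MHz.
49.5 MHz mod fs = 10.5 MHz.
10.5 MHz > fs/2 = 6.5 MHz, folds to fs − 10.5 MHz = 2.5 MHz.
4.5 MHz ≤ fs/2 = 6.5 MHz, passes unchanged.
28 MHz and 41 MHz both map to 2 MHz.

2 MHz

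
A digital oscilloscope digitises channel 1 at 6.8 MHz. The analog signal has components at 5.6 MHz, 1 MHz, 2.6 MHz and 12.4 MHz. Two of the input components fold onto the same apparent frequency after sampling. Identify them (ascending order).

fs/2 = 3.4 MHz.
5.6 MHz > fs/2 = 3.4 MHz, folds to fs − 5.6 MHz = 1.2 MHz.
1 MHz ≤ fs/2 = 3.4 MHz, passes unchanged.
2.6 MHz ≤ fs/2 = 3.4 MHz, passes unchanged.
12.4 MHz mod fs = 5.6 MHz.
5.6 MHz > fs/2 = 3.4 MHz, folds to fs − 5.6 MHz = 1.2 MHz.
5.6 MHz and 12.4 MHz both map to 1.2 MHz.

5.6 MHz, 12.4 MHz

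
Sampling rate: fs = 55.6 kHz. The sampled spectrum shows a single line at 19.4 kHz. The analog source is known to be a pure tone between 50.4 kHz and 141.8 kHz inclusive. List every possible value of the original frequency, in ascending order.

75 kHz, 91.8 kHz, 130.6 kHz

Frequencies that alias to 19.4 kHz are k·fs ± 19.4 kHz for integer k ≥ 0.
k=0: 19.4 kHz.
k=1: 36.2 kHz, 75 kHz.
k=2: 91.8 kHz, 130.6 kHz.
k=3: 147.4 kHz, 186.2 kHz.
Within [50.4 kHz, 141.8 kHz]: 75 kHz, 91.8 kHz, 130.6 kHz.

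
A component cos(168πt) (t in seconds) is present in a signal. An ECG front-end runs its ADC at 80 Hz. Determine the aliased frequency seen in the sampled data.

4 Hz

ω = 168π rad/s → f = ω/(2π) = 84 Hz.
84 Hz mod fs = 4 Hz.
4 Hz ≤ fs/2 = 40 Hz, appears at 4 Hz.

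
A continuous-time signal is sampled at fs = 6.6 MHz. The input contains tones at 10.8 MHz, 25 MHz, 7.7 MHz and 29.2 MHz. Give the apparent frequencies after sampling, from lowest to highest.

fs/2 = 3.3 MHz.
10.8 MHz mod fs = 4.2 MHz.
4.2 MHz > fs/2 = 3.3 MHz, folds to fs − 4.2 MHz = 2.4 MHz.
25 MHz mod fs = 5.2 MHz.
5.2 MHz > fs/2 = 3.3 MHz, folds to fs − 5.2 MHz = 1.4 MHz.
7.7 MHz mod fs = 1.1 MHz.
1.1 MHz ≤ fs/2 = 3.3 MHz, appears at 1.1 MHz.
29.2 MHz mod fs = 2.8 MHz.
2.8 MHz ≤ fs/2 = 3.3 MHz, appears at 2.8 MHz.
Distinct values: {1.1 MHz, 1.4 MHz, 2.4 MHz, 2.8 MHz}.

1.1 MHz, 1.4 MHz, 2.4 MHz, 2.8 MHz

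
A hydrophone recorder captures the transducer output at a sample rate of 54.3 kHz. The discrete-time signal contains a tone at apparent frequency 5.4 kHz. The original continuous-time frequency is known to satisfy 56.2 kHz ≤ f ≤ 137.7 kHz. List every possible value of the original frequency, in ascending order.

59.7 kHz, 103.2 kHz, 114 kHz

Frequencies that alias to 5.4 kHz are k·fs ± 5.4 kHz for integer k ≥ 0.
k=0: 5.4 kHz.
k=1: 48.9 kHz, 59.7 kHz.
k=2: 103.2 kHz, 114 kHz.
k=3: 157.5 kHz, 168.3 kHz.
Within [56.2 kHz, 137.7 kHz]: 59.7 kHz, 103.2 kHz, 114 kHz.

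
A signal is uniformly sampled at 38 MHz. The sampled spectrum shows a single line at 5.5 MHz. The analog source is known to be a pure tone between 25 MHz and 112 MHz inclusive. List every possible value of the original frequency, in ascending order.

Frequencies that alias to 5.5 MHz are k·fs ± 5.5 MHz for integer k ≥ 0.
k=0: 5.5 MHz.
k=1: 32.5 MHz, 43.5 MHz.
k=2: 70.5 MHz, 81.5 MHz.
k=3: 108.5 MHz, 119.5 MHz.
k=4: 146.5 MHz, 157.5 MHz.
Within [25 MHz, 112 MHz]: 32.5 MHz, 43.5 MHz, 70.5 MHz, 81.5 MHz, 108.5 MHz.

32.5 MHz, 43.5 MHz, 70.5 MHz, 81.5 MHz, 108.5 MHz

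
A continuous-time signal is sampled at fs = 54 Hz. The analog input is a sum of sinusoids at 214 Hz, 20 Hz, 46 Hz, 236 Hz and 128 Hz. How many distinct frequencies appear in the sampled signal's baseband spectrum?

fs/2 = 27 Hz.
214 Hz mod fs = 52 Hz.
52 Hz > fs/2 = 27 Hz, folds to fs − 52 Hz = 2 Hz.
20 Hz ≤ fs/2 = 27 Hz, passes unchanged.
46 Hz > fs/2 = 27 Hz, folds to fs − 46 Hz = 8 Hz.
236 Hz mod fs = 20 Hz.
20 Hz ≤ fs/2 = 27 Hz, appears at 20 Hz.
128 Hz mod fs = 20 Hz.
20 Hz ≤ fs/2 = 27 Hz, appears at 20 Hz.
Distinct values: {2 Hz, 8 Hz, 20 Hz} → 3.

3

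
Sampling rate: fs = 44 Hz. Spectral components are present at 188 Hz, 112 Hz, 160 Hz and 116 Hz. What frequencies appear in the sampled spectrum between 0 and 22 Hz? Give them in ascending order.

12 Hz, 16 Hz, 20 Hz

fs/2 = 22 Hz.
188 Hz mod fs = 12 Hz.
12 Hz ≤ fs/2 = 22 Hz, appears at 12 Hz.
112 Hz mod fs = 24 Hz.
24 Hz > fs/2 = 22 Hz, folds to fs − 24 Hz = 20 Hz.
160 Hz mod fs = 28 Hz.
28 Hz > fs/2 = 22 Hz, folds to fs − 28 Hz = 16 Hz.
116 Hz mod fs = 28 Hz.
28 Hz > fs/2 = 22 Hz, folds to fs − 28 Hz = 16 Hz.
Distinct values: {12 Hz, 16 Hz, 20 Hz}.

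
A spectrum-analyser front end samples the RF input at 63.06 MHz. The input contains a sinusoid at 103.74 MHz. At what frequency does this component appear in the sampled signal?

22.38 MHz

103.74 MHz mod fs = 40.68 MHz.
40.68 MHz > fs/2 = 31.53 MHz, folds to fs − 40.68 MHz = 22.38 MHz.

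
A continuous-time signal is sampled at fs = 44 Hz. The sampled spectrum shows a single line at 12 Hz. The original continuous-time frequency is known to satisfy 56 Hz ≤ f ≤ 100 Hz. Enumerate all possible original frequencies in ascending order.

Frequencies that alias to 12 Hz are k·fs ± 12 Hz for integer k ≥ 0.
k=0: 12 Hz.
k=1: 32 Hz, 56 Hz.
k=2: 76 Hz, 100 Hz.
k=3: 120 Hz, 144 Hz.
Within [56 Hz, 100 Hz]: 56 Hz, 76 Hz, 100 Hz.

56 Hz, 76 Hz, 100 Hz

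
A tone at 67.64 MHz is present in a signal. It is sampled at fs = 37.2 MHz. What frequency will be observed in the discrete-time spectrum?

67.64 MHz mod fs = 30.44 MHz.
30.44 MHz > fs/2 = 18.6 MHz, folds to fs − 30.44 MHz = 6.76 MHz.

6.76 MHz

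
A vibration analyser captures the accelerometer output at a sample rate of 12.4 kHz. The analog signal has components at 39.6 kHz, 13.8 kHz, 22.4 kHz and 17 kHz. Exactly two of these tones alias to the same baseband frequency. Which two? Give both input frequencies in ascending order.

fs/2 = 6.2 kHz.
39.6 kHz mod fs = 2.4 kHz.
2.4 kHz ≤ fs/2 = 6.2 kHz, appears at 2.4 kHz.
13.8 kHz mod fs = 1.4 kHz.
1.4 kHz ≤ fs/2 = 6.2 kHz, appears at 1.4 kHz.
22.4 kHz mod fs = 10 kHz.
10 kHz > fs/2 = 6.2 kHz, folds to fs − 10 kHz = 2.4 kHz.
17 kHz mod fs = 4.6 kHz.
4.6 kHz ≤ fs/2 = 6.2 kHz, appears at 4.6 kHz.
22.4 kHz and 39.6 kHz both map to 2.4 kHz.

22.4 kHz, 39.6 kHz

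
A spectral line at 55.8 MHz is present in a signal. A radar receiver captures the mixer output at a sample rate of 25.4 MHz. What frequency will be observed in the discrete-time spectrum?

5 MHz

55.8 MHz mod fs = 5 MHz.
5 MHz ≤ fs/2 = 12.7 MHz, appears at 5 MHz.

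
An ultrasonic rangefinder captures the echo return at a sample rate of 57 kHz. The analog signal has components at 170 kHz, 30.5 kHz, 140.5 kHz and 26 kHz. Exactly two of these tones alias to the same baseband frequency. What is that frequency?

fs/2 = 28.5 kHz.
170 kHz mod fs = 56 kHz.
56 kHz > fs/2 = 28.5 kHz, folds to fs − 56 kHz = 1 kHz.
30.5 kHz > fs/2 = 28.5 kHz, folds to fs − 30.5 kHz = 26.5 kHz.
140.5 kHz mod fs = 26.5 kHz.
26.5 kHz ≤ fs/2 = 28.5 kHz, appears at 26.5 kHz.
26 kHz ≤ fs/2 = 28.5 kHz, passes unchanged.
30.5 kHz and 140.5 kHz both map to 26.5 kHz.

26.5 kHz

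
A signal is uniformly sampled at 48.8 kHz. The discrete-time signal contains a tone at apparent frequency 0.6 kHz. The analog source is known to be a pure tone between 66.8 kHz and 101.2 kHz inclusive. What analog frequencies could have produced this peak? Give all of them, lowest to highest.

Frequencies that alias to 0.6 kHz are k·fs ± 0.6 kHz for integer k ≥ 0.
k=0: 0.6 kHz.
k=1: 48.2 kHz, 49.4 kHz.
k=2: 97 kHz, 98.2 kHz.
k=3: 145.8 kHz, 147 kHz.
Within [66.8 kHz, 101.2 kHz]: 97 kHz, 98.2 kHz.

97 kHz, 98.2 kHz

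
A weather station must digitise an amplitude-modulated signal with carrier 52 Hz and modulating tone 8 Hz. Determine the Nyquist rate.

120 Hz

AM sidebands sit at fc ± fm = 44 Hz and 60 Hz.
Highest-frequency component: 60 Hz.
Nyquist rate = 2 × 60 Hz = 120 Hz.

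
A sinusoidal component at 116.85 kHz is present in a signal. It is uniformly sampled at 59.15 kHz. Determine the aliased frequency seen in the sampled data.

1.45 kHz

116.85 kHz mod fs = 57.7 kHz.
57.7 kHz > fs/2 = 29.575 kHz, folds to fs − 57.7 kHz = 1.45 kHz.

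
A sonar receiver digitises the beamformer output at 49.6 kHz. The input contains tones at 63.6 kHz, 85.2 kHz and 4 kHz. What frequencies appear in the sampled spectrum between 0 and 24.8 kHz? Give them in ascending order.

4 kHz, 14 kHz

fs/2 = 24.8 kHz.
63.6 kHz mod fs = 14 kHz.
14 kHz ≤ fs/2 = 24.8 kHz, appears at 14 kHz.
85.2 kHz mod fs = 35.6 kHz.
35.6 kHz > fs/2 = 24.8 kHz, folds to fs − 35.6 kHz = 14 kHz.
4 kHz ≤ fs/2 = 24.8 kHz, passes unchanged.
Distinct values: {4 kHz, 14 kHz}.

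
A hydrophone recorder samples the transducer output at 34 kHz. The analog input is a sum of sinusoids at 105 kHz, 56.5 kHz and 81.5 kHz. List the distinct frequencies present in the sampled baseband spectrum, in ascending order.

fs/2 = 17 kHz.
105 kHz mod fs = 3 kHz.
3 kHz ≤ fs/2 = 17 kHz, appears at 3 kHz.
56.5 kHz mod fs = 22.5 kHz.
22.5 kHz > fs/2 = 17 kHz, folds to fs − 22.5 kHz = 11.5 kHz.
81.5 kHz mod fs = 13.5 kHz.
13.5 kHz ≤ fs/2 = 17 kHz, appears at 13.5 kHz.
Distinct values: {3 kHz, 11.5 kHz, 13.5 kHz}.

3 kHz, 11.5 kHz, 13.5 kHz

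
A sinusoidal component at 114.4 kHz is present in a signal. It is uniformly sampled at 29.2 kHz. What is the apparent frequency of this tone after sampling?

2.4 kHz

114.4 kHz mod fs = 26.8 kHz.
26.8 kHz > fs/2 = 14.6 kHz, folds to fs − 26.8 kHz = 2.4 kHz.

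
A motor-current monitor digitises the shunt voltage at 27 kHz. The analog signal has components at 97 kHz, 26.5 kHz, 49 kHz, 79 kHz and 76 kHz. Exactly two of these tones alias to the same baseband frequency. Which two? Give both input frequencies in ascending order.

49 kHz, 76 kHz

fs/2 = 13.5 kHz.
97 kHz mod fs = 16 kHz.
16 kHz > fs/2 = 13.5 kHz, folds to fs − 16 kHz = 11 kHz.
26.5 kHz > fs/2 = 13.5 kHz, folds to fs − 26.5 kHz = 0.5 kHz.
49 kHz mod fs = 22 kHz.
22 kHz > fs/2 = 13.5 kHz, folds to fs − 22 kHz = 5 kHz.
79 kHz mod fs = 25 kHz.
25 kHz > fs/2 = 13.5 kHz, folds to fs − 25 kHz = 2 kHz.
76 kHz mod fs = 22 kHz.
22 kHz > fs/2 = 13.5 kHz, folds to fs − 22 kHz = 5 kHz.
49 kHz and 76 kHz both map to 5 kHz.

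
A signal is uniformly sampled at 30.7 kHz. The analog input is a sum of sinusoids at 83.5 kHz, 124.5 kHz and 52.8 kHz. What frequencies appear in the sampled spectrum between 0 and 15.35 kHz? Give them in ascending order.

1.7 kHz, 8.6 kHz

fs/2 = 15.35 kHz.
83.5 kHz mod fs = 22.1 kHz.
22.1 kHz > fs/2 = 15.35 kHz, folds to fs − 22.1 kHz = 8.6 kHz.
124.5 kHz mod fs = 1.7 kHz.
1.7 kHz ≤ fs/2 = 15.35 kHz, appears at 1.7 kHz.
52.8 kHz mod fs = 22.1 kHz.
22.1 kHz > fs/2 = 15.35 kHz, folds to fs − 22.1 kHz = 8.6 kHz.
Distinct values: {1.7 kHz, 8.6 kHz}.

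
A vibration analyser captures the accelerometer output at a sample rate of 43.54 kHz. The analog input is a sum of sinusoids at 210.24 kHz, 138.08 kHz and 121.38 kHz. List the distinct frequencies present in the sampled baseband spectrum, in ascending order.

7.46 kHz, 9.24 kHz

fs/2 = 21.77 kHz.
210.24 kHz mod fs = 36.08 kHz.
36.08 kHz > fs/2 = 21.77 kHz, folds to fs − 36.08 kHz = 7.46 kHz.
138.08 kHz mod fs = 7.46 kHz.
7.46 kHz ≤ fs/2 = 21.77 kHz, appears at 7.46 kHz.
121.38 kHz mod fs = 34.3 kHz.
34.3 kHz > fs/2 = 21.77 kHz, folds to fs − 34.3 kHz = 9.24 kHz.
Distinct values: {7.46 kHz, 9.24 kHz}.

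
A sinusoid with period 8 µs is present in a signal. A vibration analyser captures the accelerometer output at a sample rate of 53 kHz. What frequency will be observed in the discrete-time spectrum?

T = 8 µs → f = 1/T = 125 kHz.
125 kHz mod fs = 19 kHz.
19 kHz ≤ fs/2 = 26.5 kHz, appears at 19 kHz.

19 kHz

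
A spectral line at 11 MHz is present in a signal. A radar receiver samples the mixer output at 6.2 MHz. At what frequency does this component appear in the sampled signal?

11 MHz mod fs = 4.8 MHz.
4.8 MHz > fs/2 = 3.1 MHz, folds to fs − 4.8 MHz = 1.4 MHz.

1.4 MHz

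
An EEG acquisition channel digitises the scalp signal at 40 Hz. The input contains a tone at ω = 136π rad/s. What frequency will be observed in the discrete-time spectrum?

ω = 136π rad/s → f = ω/(2π) = 68 Hz.
68 Hz mod fs = 28 Hz.
28 Hz > fs/2 = 20 Hz, folds to fs − 28 Hz = 12 Hz.

12 Hz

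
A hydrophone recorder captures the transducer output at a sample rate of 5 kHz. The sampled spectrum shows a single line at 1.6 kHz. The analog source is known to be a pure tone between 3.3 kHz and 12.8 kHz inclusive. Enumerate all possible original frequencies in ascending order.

Frequencies that alias to 1.6 kHz are k·fs ± 1.6 kHz for integer k ≥ 0.
k=0: 1.6 kHz.
k=1: 3.4 kHz, 6.6 kHz.
k=2: 8.4 kHz, 11.6 kHz.
k=3: 13.4 kHz, 16.6 kHz.
Within [3.3 kHz, 12.8 kHz]: 3.4 kHz, 6.6 kHz, 8.4 kHz, 11.6 kHz.

3.4 kHz, 6.6 kHz, 8.4 kHz, 11.6 kHz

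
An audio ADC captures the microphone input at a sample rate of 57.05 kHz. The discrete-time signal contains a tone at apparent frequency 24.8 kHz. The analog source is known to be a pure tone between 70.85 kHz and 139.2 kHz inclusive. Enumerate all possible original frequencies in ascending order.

Frequencies that alias to 24.8 kHz are k·fs ± 24.8 kHz for integer k ≥ 0.
k=0: 24.8 kHz.
k=1: 32.25 kHz, 81.85 kHz.
k=2: 89.3 kHz, 138.9 kHz.
k=3: 146.35 kHz, 195.95 kHz.
Within [70.85 kHz, 139.2 kHz]: 81.85 kHz, 89.3 kHz, 138.9 kHz.

81.85 kHz, 89.3 kHz, 138.9 kHz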